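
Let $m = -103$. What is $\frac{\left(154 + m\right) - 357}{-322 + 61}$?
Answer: $\frac{34}{29} \approx 1.1724$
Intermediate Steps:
$\frac{\left(154 + m\right) - 357}{-322 + 61} = \frac{\left(154 - 103\right) - 357}{-322 + 61} = \frac{51 - 357}{-261} = \left(-306\right) \left(- \frac{1}{261}\right) = \frac{34}{29}$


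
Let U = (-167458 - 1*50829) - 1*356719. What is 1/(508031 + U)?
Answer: -1/66975 ≈ -1.4931e-5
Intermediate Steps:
U = -575006 (U = (-167458 - 50829) - 356719 = -218287 - 356719 = -575006)
1/(508031 + U) = 1/(508031 - 575006) = 1/(-66975) = -1/66975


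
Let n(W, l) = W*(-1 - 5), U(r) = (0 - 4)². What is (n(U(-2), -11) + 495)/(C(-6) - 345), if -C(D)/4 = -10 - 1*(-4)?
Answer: -133/107 ≈ -1.2430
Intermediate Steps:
C(D) = 24 (C(D) = -4*(-10 - 1*(-4)) = -4*(-10 + 4) = -4*(-6) = 24)
U(r) = 16 (U(r) = (-4)² = 16)
n(W, l) = -6*W (n(W, l) = W*(-6) = -6*W)
(n(U(-2), -11) + 495)/(C(-6) - 345) = (-6*16 + 495)/(24 - 345) = (-96 + 495)/(-321) = -1/321*399 = -133/107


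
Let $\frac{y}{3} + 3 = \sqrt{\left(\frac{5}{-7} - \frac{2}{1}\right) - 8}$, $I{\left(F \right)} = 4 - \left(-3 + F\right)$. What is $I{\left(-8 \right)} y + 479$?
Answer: $344 + \frac{225 i \sqrt{21}}{7} \approx 344.0 + 147.3 i$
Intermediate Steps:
$I{\left(F \right)} = 7 - F$
$y = -9 + \frac{15 i \sqrt{21}}{7}$ ($y = -9 + 3 \sqrt{\left(\frac{5}{-7} - \frac{2}{1}\right) - 8} = -9 + 3 \sqrt{\left(5 \left(- \frac{1}{7}\right) - 2\right) - 8} = -9 + 3 \sqrt{\left(- \frac{5}{7} - 2\right) - 8} = -9 + 3 \sqrt{- \frac{19}{7} - 8} = -9 + 3 \sqrt{- \frac{75}{7}} = -9 + 3 \frac{5 i \sqrt{21}}{7} = -9 + \frac{15 i \sqrt{21}}{7} \approx -9.0 + 9.8198 i$)
$I{\left(-8 \right)} y + 479 = \left(7 - -8\right) \left(-9 + \frac{15 i \sqrt{21}}{7}\right) + 479 = \left(7 + 8\right) \left(-9 + \frac{15 i \sqrt{21}}{7}\right) + 479 = 15 \left(-9 + \frac{15 i \sqrt{21}}{7}\right) + 479 = \left(-135 + \frac{225 i \sqrt{21}}{7}\right) + 479 = 344 + \frac{225 i \sqrt{21}}{7}$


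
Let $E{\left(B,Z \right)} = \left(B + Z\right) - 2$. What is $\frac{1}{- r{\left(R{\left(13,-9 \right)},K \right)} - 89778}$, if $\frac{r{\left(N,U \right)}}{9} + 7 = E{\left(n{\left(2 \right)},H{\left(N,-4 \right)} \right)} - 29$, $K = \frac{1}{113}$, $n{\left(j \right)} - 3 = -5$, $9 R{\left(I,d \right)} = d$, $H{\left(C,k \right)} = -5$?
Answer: $- \frac{1}{89373} \approx -1.1189 \cdot 10^{-5}$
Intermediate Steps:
$R{\left(I,d \right)} = \frac{d}{9}$
$n{\left(j \right)} = -2$ ($n{\left(j \right)} = 3 - 5 = -2$)
$K = \frac{1}{113} \approx 0.0088496$
$E{\left(B,Z \right)} = -2 + B + Z$
$r{\left(N,U \right)} = -405$ ($r{\left(N,U \right)} = -63 + 9 \left(\left(-2 - 2 - 5\right) - 29\right) = -63 + 9 \left(-9 - 29\right) = -63 + 9 \left(-38\right) = -63 - 342 = -405$)
$\frac{1}{- r{\left(R{\left(13,-9 \right)},K \right)} - 89778} = \frac{1}{\left(-1\right) \left(-405\right) - 89778} = \frac{1}{405 - 89778} = \frac{1}{-89373} = - \frac{1}{89373}$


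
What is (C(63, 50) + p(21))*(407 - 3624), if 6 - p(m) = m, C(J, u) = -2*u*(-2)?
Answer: -595145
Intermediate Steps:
C(J, u) = 4*u
p(m) = 6 - m
(C(63, 50) + p(21))*(407 - 3624) = (4*50 + (6 - 1*21))*(407 - 3624) = (200 + (6 - 21))*(-3217) = (200 - 15)*(-3217) = 185*(-3217) = -595145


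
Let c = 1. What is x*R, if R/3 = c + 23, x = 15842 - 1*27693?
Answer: -853272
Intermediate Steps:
x = -11851 (x = 15842 - 27693 = -11851)
R = 72 (R = 3*(1 + 23) = 3*24 = 72)
x*R = -11851*72 = -853272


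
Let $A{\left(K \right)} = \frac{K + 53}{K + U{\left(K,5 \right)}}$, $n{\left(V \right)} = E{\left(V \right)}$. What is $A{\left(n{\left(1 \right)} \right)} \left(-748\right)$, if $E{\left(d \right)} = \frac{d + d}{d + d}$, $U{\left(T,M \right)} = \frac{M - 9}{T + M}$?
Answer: $-121176$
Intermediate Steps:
$U{\left(T,M \right)} = \frac{-9 + M}{M + T}$
$E{\left(d \right)} = 1$ ($E{\left(d \right)} = \frac{2 d}{2 d} = 2 d \frac{1}{2 d} = 1$)
$n{\left(V \right)} = 1$
$A{\left(K \right)} = \frac{53 + K}{K - \frac{4}{5 + K}}$ ($A{\left(K \right)} = \frac{K + 53}{K + \frac{-9 + 5}{5 + K}} = \frac{53 + K}{K + \frac{1}{5 + K} \left(-4\right)} = \frac{53 + K}{K - \frac{4}{5 + K}}$)
$A{\left(n{\left(1 \right)} \right)} \left(-748\right) = \frac{\left(5 + 1\right) \left(53 + 1\right)}{-4 + 1 \left(5 + 1\right)} \left(-748\right) = \frac{1}{-4 + 1 \cdot 6} \cdot 6 \cdot 54 \left(-748\right) = \frac{1}{-4 + 6} \cdot 6 \cdot 54 \left(-748\right) = \frac{1}{2} \cdot 6 \cdot 54 \left(-748\right) = 162 \left(-748\right) = -121176$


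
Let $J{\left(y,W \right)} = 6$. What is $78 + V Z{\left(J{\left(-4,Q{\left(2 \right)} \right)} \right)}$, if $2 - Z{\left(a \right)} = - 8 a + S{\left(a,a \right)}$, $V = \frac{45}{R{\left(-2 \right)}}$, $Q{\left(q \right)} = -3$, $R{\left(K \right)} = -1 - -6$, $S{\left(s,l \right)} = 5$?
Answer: $483$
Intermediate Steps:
$R{\left(K \right)} = 5$ ($R{\left(K \right)} = -1 + 6 = 5$)
$V = 9$ ($V = \frac{45}{5} = 45 \cdot \frac{1}{5} = 9$)
$Z{\left(a \right)} = -3 + 8 a$ ($Z{\left(a \right)} = 2 - \left(- 8 a + 5\right) = 2 - \left(5 - 8 a\right) = 2 + \left(-5 + 8 a\right) = -3 + 8 a$)
$78 + V Z{\left(J{\left(-4,Q{\left(2 \right)} \right)} \right)} = 78 + 9 \left(-3 + 8 \cdot 6\right) = 78 + 9 \left(-3 + 48\right) = 78 + 9 \cdot 45 = 78 + 405 = 483$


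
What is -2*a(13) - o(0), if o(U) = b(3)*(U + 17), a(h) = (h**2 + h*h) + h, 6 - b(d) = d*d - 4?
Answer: -719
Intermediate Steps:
b(d) = 10 - d**2 (b(d) = 6 - (d*d - 4) = 6 - (d**2 - 4) = 6 - (-4 + d**2) = 6 + (4 - d**2) = 10 - d**2)
a(h) = h + 2*h**2 (a(h) = (h**2 + h**2) + h = 2*h**2 + h = h + 2*h**2)
o(U) = 17 + U (o(U) = (10 - 1*3**2)*(U + 17) = (10 - 1*9)*(17 + U) = (10 - 9)*(17 + U) = 1*(17 + U) = 17 + U)
-2*a(13) - o(0) = -26*(1 + 2*13) - (17 + 0) = -26*(1 + 26) - 1*17 = -26*27 - 17 = -2*351 - 17 = -702 - 17 = -719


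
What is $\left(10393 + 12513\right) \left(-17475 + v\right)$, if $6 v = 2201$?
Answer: $- \frac{1175638997}{3} \approx -3.9188 \cdot 10^{8}$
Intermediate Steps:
$v = \frac{2201}{6}$ ($v = \frac{1}{6} \cdot 2201 = \frac{2201}{6} \approx 366.83$)
$\left(10393 + 12513\right) \left(-17475 + v\right) = \left(10393 + 12513\right) \left(-17475 + \frac{2201}{6}\right) = 22906 \left(- \frac{102649}{6}\right) = - \frac{1175638997}{3}$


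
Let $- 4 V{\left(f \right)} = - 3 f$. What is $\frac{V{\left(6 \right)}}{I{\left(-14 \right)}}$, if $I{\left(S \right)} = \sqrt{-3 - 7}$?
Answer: $- \frac{9 i \sqrt{10}}{20} \approx - 1.423 i$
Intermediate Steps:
$I{\left(S \right)} = i \sqrt{10}$ ($I{\left(S \right)} = \sqrt{-10} = i \sqrt{10}$)
$V{\left(f \right)} = \frac{3 f}{4}$ ($V{\left(f \right)} = - \frac{\left(-3\right) f}{4} = \frac{3 f}{4}$)
$\frac{V{\left(6 \right)}}{I{\left(-14 \right)}} = \frac{\frac{3}{4} \cdot 6}{i \sqrt{10}} = \frac{9 \left(- \frac{i \sqrt{10}}{10}\right)}{2} = - \frac{9 i \sqrt{10}}{20}$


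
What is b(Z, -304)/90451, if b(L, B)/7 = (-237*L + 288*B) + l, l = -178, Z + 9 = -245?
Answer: -192724/90451 ≈ -2.1307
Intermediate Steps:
Z = -254 (Z = -9 - 245 = -254)
b(L, B) = -1246 - 1659*L + 2016*B (b(L, B) = 7*((-237*L + 288*B) - 178) = 7*(-178 - 237*L + 288*B) = -1246 - 1659*L + 2016*B)
b(Z, -304)/90451 = (-1246 - 1659*(-254) + 2016*(-304))/90451 = (-1246 + 421386 - 612864)*(1/90451) = -192724*1/90451 = -192724/90451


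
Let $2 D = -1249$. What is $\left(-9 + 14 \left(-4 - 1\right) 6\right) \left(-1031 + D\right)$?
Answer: $\frac{1420419}{2} \approx 7.1021 \cdot 10^{5}$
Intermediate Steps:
$D = - \frac{1249}{2}$ ($D = \frac{1}{2} \left(-1249\right) = - \frac{1249}{2} \approx -624.5$)
$\left(-9 + 14 \left(-4 - 1\right) 6\right) \left(-1031 + D\right) = \left(-9 + 14 \left(-4 - 1\right) 6\right) \left(-1031 - \frac{1249}{2}\right) = \left(-9 + 14 \left(\left(-5\right) 6\right)\right) \left(- \frac{3311}{2}\right) = \left(-9 + 14 \left(-30\right)\right) \left(- \frac{3311}{2}\right) = \left(-9 - 420\right) \left(- \frac{3311}{2}\right) = \left(-429\right) \left(- \frac{3311}{2}\right) = \frac{1420419}{2}$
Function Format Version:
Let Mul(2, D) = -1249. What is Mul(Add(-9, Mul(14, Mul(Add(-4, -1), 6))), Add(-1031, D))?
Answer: Rational(1420419, 2) ≈ 7.1021e+5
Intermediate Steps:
D = Rational(-1249, 2) (D = Mul(Rational(1, 2), -1249) = Rational(-1249, 2) ≈ -624.50)
Mul(Add(-9, Mul(14, Mul(Add(-4, -1), 6))), Add(-1031, D)) = Mul(Add(-9, Mul(14, Mul(Add(-4, -1), 6))), Add(-1031, Rational(-1249, 2))) = Mul(Add(-9, Mul(14, Mul(-5, 6))), Rational(-3311, 2)) = Mul(Add(-9, Mul(14, -30)), Rational(-3311, 2)) = Mul(Add(-9, -420), Rational(-3311, 2)) = Mul(-429, Rational(-3311, 2)) = Rational(1420419, 2)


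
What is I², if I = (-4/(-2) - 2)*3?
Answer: 0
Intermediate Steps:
I = 0 (I = (-4*(-½) - 2)*3 = (2 - 2)*3 = 0*3 = 0)
I² = 0² = 0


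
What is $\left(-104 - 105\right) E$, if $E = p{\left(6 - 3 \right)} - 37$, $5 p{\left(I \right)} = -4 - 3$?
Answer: $\frac{40128}{5} \approx 8025.6$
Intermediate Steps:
$p{\left(I \right)} = - \frac{7}{5}$ ($p{\left(I \right)} = \frac{-4 - 3}{5} = \frac{1}{5} \left(-7\right) = - \frac{7}{5}$)
$E = - \frac{192}{5}$ ($E = - \frac{7}{5} - 37 = - \frac{192}{5} \approx -38.4$)
$\left(-104 - 105\right) E = \left(-104 - 105\right) \left(- \frac{192}{5}\right) = \left(-209\right) \left(- \frac{192}{5}\right) = \frac{40128}{5}$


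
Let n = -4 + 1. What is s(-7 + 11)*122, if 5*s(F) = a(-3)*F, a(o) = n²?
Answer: 4392/5 ≈ 878.40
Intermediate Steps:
n = -3
a(o) = 9 (a(o) = (-3)² = 9)
s(F) = 9*F/5 (s(F) = (9*F)/5 = 9*F/5)
s(-7 + 11)*122 = (9*(-7 + 11)/5)*122 = ((9/5)*4)*122 = (36/5)*122 = 4392/5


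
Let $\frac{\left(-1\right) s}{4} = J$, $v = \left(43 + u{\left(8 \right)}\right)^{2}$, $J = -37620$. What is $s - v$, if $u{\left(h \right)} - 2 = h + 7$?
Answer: $146880$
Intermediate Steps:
$u{\left(h \right)} = 9 + h$ ($u{\left(h \right)} = 2 + \left(h + 7\right) = 2 + \left(7 + h\right) = 9 + h$)
$v = 3600$ ($v = \left(43 + \left(9 + 8\right)\right)^{2} = \left(43 + 17\right)^{2} = 60^{2} = 3600$)
$s = 150480$ ($s = \left(-4\right) \left(-37620\right) = 150480$)
$s - v = 150480 - 3600 = 146880$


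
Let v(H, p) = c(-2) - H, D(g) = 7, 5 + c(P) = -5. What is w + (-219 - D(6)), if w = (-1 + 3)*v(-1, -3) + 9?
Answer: -235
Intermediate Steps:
c(P) = -10 (c(P) = -5 - 5 = -10)
v(H, p) = -10 - H
w = -9 (w = (-1 + 3)*(-10 - 1*(-1)) + 9 = 2*(-10 + 1) + 9 = 2*(-9) + 9 = -18 + 9 = -9)
w + (-219 - D(6)) = -9 + (-219 - 1*7) = -9 + (-219 - 7) = -9 - 226 = -235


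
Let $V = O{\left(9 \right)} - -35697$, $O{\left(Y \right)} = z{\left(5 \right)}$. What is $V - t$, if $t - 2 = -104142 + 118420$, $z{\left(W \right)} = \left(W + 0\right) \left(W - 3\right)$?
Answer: $21427$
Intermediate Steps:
$z{\left(W \right)} = W \left(-3 + W\right)$
$O{\left(Y \right)} = 10$ ($O{\left(Y \right)} = 5 \left(-3 + 5\right) = 5 \cdot 2 = 10$)
$t = 14280$ ($t = 2 + \left(-104142 + 118420\right) = 2 + 14278 = 14280$)
$V = 35707$ ($V = 10 - -35697 = 10 + 35697 = 35707$)
$V - t = 35707 - 14280 = 21427$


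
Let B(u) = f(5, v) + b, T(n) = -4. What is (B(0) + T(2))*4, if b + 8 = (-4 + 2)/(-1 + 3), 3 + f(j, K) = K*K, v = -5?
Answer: 36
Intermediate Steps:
f(j, K) = -3 + K² (f(j, K) = -3 + K*K = -3 + K²)
b = -9 (b = -8 + (-4 + 2)/(-1 + 3) = -8 - 2/2 = -8 - 2*½ = -8 - 1 = -9)
B(u) = 13 (B(u) = (-3 + (-5)²) - 9 = (-3 + 25) - 9 = 22 - 9 = 13)
(B(0) + T(2))*4 = (13 - 4)*4 = 9*4 = 36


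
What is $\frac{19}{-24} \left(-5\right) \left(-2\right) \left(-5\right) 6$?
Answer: $\frac{475}{2} \approx 237.5$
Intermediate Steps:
$\frac{19}{-24} \left(-5\right) \left(-2\right) \left(-5\right) 6 = 19 \left(- \frac{1}{24}\right) 10 \left(-5\right) 6 = \left(- \frac{19}{24}\right) \left(-50\right) 6 = \frac{475}{12} \cdot 6 = \frac{475}{2}$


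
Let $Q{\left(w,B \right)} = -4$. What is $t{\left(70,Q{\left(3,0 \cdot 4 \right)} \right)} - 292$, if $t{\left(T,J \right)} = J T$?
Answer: $-572$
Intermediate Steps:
$t{\left(70,Q{\left(3,0 \cdot 4 \right)} \right)} - 292 = \left(-4\right) 70 - 292 = -280 - 292 = -572$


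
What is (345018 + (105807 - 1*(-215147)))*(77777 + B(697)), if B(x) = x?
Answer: 52261486728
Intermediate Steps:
(345018 + (105807 - 1*(-215147)))*(77777 + B(697)) = (345018 + (105807 - 1*(-215147)))*(77777 + 697) = (345018 + (105807 + 215147))*78474 = (345018 + 320954)*78474 = 665972*78474 = 52261486728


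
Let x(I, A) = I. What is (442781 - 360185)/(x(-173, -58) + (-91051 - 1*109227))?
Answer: -27532/66817 ≈ -0.41205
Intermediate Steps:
(442781 - 360185)/(x(-173, -58) + (-91051 - 1*109227)) = (442781 - 360185)/(-173 + (-91051 - 1*109227)) = 82596/(-173 + (-91051 - 109227)) = 82596/(-173 - 200278) = 82596/(-200451) = 82596*(-1/200451) = -27532/66817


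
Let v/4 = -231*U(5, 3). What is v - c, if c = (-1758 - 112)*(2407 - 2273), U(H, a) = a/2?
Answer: 249194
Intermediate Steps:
U(H, a) = a/2 (U(H, a) = a*(1/2) = a/2)
v = -1386 (v = 4*(-231*3/2) = 4*(-693/2) = -1386)
c = -250580 (c = -1870*134 = -250580)
v - c = -1386 - 1*(-250580) = -1386 + 250580 = 249194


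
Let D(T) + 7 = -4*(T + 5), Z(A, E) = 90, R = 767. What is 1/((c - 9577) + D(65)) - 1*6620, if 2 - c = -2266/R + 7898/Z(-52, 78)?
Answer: -2272737675175/343313843 ≈ -6620.0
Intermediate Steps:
D(T) = -27 - 4*T (D(T) = -7 - 4*(T + 5) = -7 - 4*(5 + T) = -7 + (-20 - 4*T) = -27 - 4*T)
c = -2857883/34515 (c = 2 - (-2266/767 + 7898/90) = 2 - (-2266*1/767 + 7898*(1/90)) = 2 - (-2266/767 + 3949/45) = 2 - 1*2926913/34515 = 2 - 2926913/34515 = -2857883/34515 ≈ -82.801)
1/((c - 9577) + D(65)) - 1*6620 = 1/((-2857883/34515 - 9577) + (-27 - 4*65)) - 1*6620 = 1/(-333408038/34515 + (-27 - 260)) - 6620 = 1/(-333408038/34515 - 287) - 6620 = 1/(-343313843/34515) - 6620 = -34515/343313843 - 6620 = -2272737675175/343313843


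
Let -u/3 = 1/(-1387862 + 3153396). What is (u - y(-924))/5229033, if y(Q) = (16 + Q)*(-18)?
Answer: -9618629233/3077345182874 ≈ -0.0031256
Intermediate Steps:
u = -3/1765534 (u = -3/(-1387862 + 3153396) = -3/1765534 ≈ -1.6992e-6)
y(Q) = -288 - 18*Q
(u - y(-924))/5229033 = (-3/1765534 - (-288 - 18*(-924)))/5229033 = (-3/1765534 - (-288 + 16632))*(1/5229033) = (-3/1765534 - 1*16344)*(1/5229033) = (-3/1765534 - 16344)*(1/5229033) = -28855887699/1765534*1/5229033 = -9618629233/3077345182874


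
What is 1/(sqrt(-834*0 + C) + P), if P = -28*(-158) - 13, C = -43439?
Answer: 401/1772760 - I*sqrt(359)/1772760 ≈ 0.0002262 - 1.0688e-5*I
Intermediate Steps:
P = 4411 (P = 4424 - 13 = 4411)
1/(sqrt(-834*0 + C) + P) = 1/(sqrt(-834*0 - 43439) + 4411) = 1/(sqrt(0 - 43439) + 4411) = 1/(sqrt(-43439) + 4411) = 1/(11*I*sqrt(359) + 4411) = 1/(4411 + 11*I*sqrt(359))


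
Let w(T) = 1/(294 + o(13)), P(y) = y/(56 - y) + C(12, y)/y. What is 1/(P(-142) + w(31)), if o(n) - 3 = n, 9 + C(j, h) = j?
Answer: -1089495/800858 ≈ -1.3604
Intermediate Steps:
C(j, h) = -9 + j
o(n) = 3 + n
P(y) = 3/y + y/(56 - y) (P(y) = y/(56 - y) + (-9 + 12)/y = y/(56 - y) + 3/y = 3/y + y/(56 - y))
w(T) = 1/310 (w(T) = 1/(294 + (3 + 13)) = 1/(294 + 16) = 1/310)
1/(P(-142) + w(31)) = 1/((-168 - 1*(-142)² + 3*(-142))/((-142)*(-56 - 142)) + 1/310) = 1/(-1/142*(-168 - 1*20164 - 426)/(-198) + 1/310) = 1/(-1/142*(-1/198)*(-168 - 20164 - 426) + 1/310) = 1/(-1/142*(-1/198)*(-20758) + 1/310) = 1/(-10379/14058 + 1/310) = 1/(-800858/1089495) = -1089495/800858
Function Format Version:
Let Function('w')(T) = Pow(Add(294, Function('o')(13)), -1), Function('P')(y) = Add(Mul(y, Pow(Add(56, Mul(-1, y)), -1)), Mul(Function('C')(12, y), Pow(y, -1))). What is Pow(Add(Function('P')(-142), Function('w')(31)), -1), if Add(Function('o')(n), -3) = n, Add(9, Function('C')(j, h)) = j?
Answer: Rational(-1089495, 800858) ≈ -1.3604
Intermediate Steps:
Function('C')(j, h) = Add(-9, j)
Function('o')(n) = Add(3, n)
Function('P')(y) = Add(Mul(3, Pow(y, -1)), Mul(y, Pow(Add(56, Mul(-1, y)), -1))) (Function('P')(y) = Add(Mul(y, Pow(Add(56, Mul(-1, y)), -1)), Mul(Add(-9, 12), Pow(y, -1))) = Add(Mul(y, Pow(Add(56, Mul(-1, y)), -1)), Mul(3, Pow(y, -1))) = Add(Mul(3, Pow(y, -1)), Mul(y, Pow(Add(56, Mul(-1, y)), -1))))
Function('w')(T) = Rational(1, 310) (Function('w')(T) = Pow(Add(294, Add(3, 13)), -1) = Pow(Add(294, 16), -1) = Pow(310, -1) = Rational(1, 310))
Pow(Add(Function('P')(-142), Function('w')(31)), -1) = Pow(Add(Mul(Pow(-142, -1), Pow(Add(-56, -142), -1), Add(-168, Mul(-1, Pow(-142, 2)), Mul(3, -142))), Rational(1, 310)), -1) = Pow(Add(Mul(Rational(-1, 142), Pow(-198, -1), Add(-168, Mul(-1, 20164), -426)), Rational(1, 310)), -1) = Pow(Add(Mul(Rational(-1, 142), Rational(-1, 198), Add(-168, -20164, -426)), Rational(1, 310)), -1) = Pow(Add(Mul(Rational(-1, 142), Rational(-1, 198), -20758), Rational(1, 310)), -1) = Pow(Add(Rational(-10379, 14058), Rational(1, 310)), -1) = Pow(Rational(-800858, 1089495), -1) = Rational(-1089495, 800858)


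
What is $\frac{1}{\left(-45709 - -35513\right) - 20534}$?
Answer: $- \frac{1}{30730} \approx -3.2541 \cdot 10^{-5}$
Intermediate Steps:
$\frac{1}{\left(-45709 - -35513\right) - 20534} = \frac{1}{\left(-45709 + 35513\right) - 20534} = \frac{1}{-10196 - 20534} = \frac{1}{-30730} = - \frac{1}{30730}$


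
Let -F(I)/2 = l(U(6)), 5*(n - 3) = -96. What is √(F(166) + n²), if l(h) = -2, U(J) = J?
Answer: √6661/5 ≈ 16.323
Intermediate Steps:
n = -81/5 (n = 3 + (⅕)*(-96) = 3 - 96/5 = -81/5 ≈ -16.200)
F(I) = 4 (F(I) = -2*(-2) = 4)
√(F(166) + n²) = √(4 + (-81/5)²) = √(4 + 6561/25) = √(6661/25) = √6661/5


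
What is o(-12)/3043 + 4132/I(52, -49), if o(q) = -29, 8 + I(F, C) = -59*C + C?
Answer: 6245745/4311931 ≈ 1.4485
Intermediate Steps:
I(F, C) = -8 - 58*C (I(F, C) = -8 + (-59*C + C) = -8 - 58*C)
o(-12)/3043 + 4132/I(52, -49) = -29/3043 + 4132/(-8 - 58*(-49)) = -29*1/3043 + 4132/(-8 + 2842) = -29/3043 + 4132/2834 = -29/3043 + 4132*(1/2834) = -29/3043 + 2066/1417 = 6245745/4311931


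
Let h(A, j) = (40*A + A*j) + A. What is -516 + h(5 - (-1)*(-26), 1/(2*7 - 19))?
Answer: -6864/5 ≈ -1372.8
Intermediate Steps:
h(A, j) = 41*A + A*j
-516 + h(5 - (-1)*(-26), 1/(2*7 - 19)) = -516 + (5 - (-1)*(-26))*(41 + 1/(2*7 - 19)) = -516 + (5 - 1*26)*(41 + 1/(14 - 19)) = -516 + (5 - 26)*(41 + 1/(-5)) = -516 - 21*(41 - ⅕) = -516 - 21*204/5 = -516 - 4284/5 = -6864/5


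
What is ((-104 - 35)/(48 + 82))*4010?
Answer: -55739/13 ≈ -4287.6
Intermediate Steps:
((-104 - 35)/(48 + 82))*4010 = -139/130*4010 = -55739/13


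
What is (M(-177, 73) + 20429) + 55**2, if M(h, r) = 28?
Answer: 23482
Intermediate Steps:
(M(-177, 73) + 20429) + 55**2 = (28 + 20429) + 55**2 = 20457 + 3025 = 23482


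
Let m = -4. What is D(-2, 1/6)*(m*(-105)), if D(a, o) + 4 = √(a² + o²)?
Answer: -1680 + 70*√145 ≈ -837.09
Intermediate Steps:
D(a, o) = -4 + √(a² + o²)
D(-2, 1/6)*(m*(-105)) = (-4 + √((-2)² + (1/6)²))*(-4*(-105)) = (-4 + √(4 + (⅙)²))*420 = (-4 + √(4 + 1/36))*420 = (-4 + √(145/36))*420 = (-4 + √145/6)*420 = -1680 + 70*√145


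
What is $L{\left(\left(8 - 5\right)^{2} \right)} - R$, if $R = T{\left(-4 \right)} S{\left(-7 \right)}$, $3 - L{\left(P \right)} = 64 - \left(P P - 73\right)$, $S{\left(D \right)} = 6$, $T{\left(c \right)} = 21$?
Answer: $-179$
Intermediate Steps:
$L{\left(P \right)} = -134 + P^{2}$ ($L{\left(P \right)} = 3 - \left(64 - \left(P P - 73\right)\right) = 3 - \left(64 - \left(P^{2} - 73\right)\right) = 3 - \left(64 - \left(-73 + P^{2}\right)\right) = 3 - \left(137 - P^{2}\right) = 3 + \left(-137 + P^{2}\right) = -134 + P^{2}$)
$R = 126$ ($R = 21 \cdot 6 = 126$)
$L{\left(\left(8 - 5\right)^{2} \right)} - R = \left(-134 + \left(\left(8 - 5\right)^{2}\right)^{2}\right) - 126 = \left(-134 + \left(3^{2}\right)^{2}\right) - 126 = \left(-134 + 9^{2}\right) - 126 = \left(-134 + 81\right) - 126 = -53 - 126 = -179$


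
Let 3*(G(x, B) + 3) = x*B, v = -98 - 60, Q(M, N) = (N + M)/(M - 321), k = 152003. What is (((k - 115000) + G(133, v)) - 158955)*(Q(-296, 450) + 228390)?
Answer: -54517625318404/1851 ≈ -2.9453e+10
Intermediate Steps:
Q(M, N) = (M + N)/(-321 + M)
v = -158
G(x, B) = -3 + B*x/3 (G(x, B) = -3 + (x*B)/3 = -3 + (B*x)/3 = -3 + B*x/3)
(((k - 115000) + G(133, v)) - 158955)*(Q(-296, 450) + 228390) = (((152003 - 115000) + (-3 + (⅓)*(-158)*133)) - 158955)*((-296 + 450)/(-321 - 296) + 228390) = ((37003 + (-3 - 21014/3)) - 158955)*(154/(-617) + 228390) = ((37003 - 21023/3) - 158955)*(-1/617*154 + 228390) = (89986/3 - 158955)*(-154/617 + 228390) = -386879/3*140916476/617 = -54517625318404/1851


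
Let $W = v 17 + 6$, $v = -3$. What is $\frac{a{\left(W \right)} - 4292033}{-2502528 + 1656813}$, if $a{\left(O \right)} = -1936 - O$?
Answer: $\frac{1431308}{281905} \approx 5.0773$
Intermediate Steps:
$W = -45$ ($W = \left(-3\right) 17 + 6 = -51 + 6 = -45$)
$\frac{a{\left(W \right)} - 4292033}{-2502528 + 1656813} = \frac{\left(-1936 - -45\right) - 4292033}{-2502528 + 1656813} = \frac{\left(-1936 + 45\right) - 4292033}{-845715} = \left(-1891 - 4292033\right) \left(- \frac{1}{845715}\right) = \left(-4293924\right) \left(- \frac{1}{845715}\right) = \frac{1431308}{281905}$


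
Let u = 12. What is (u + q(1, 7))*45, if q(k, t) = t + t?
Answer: 1170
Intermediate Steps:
q(k, t) = 2*t
(u + q(1, 7))*45 = (12 + 2*7)*45 = (12 + 14)*45 = 26*45 = 1170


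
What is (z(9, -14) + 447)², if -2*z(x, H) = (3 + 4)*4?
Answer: 187489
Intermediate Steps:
z(x, H) = -14 (z(x, H) = -(3 + 4)*4/2 = -7*4/2 = -½*28 = -14)
(z(9, -14) + 447)² = (-14 + 447)² = 433² = 187489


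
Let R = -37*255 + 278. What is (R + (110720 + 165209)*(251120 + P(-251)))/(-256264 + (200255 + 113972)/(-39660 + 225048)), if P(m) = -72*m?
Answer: -13770225802676868/47507956205 ≈ -2.8985e+5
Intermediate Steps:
R = -9157 (R = -9435 + 278 = -9157)
(R + (110720 + 165209)*(251120 + P(-251)))/(-256264 + (200255 + 113972)/(-39660 + 225048)) = (-9157 + (110720 + 165209)*(251120 - 72*(-251)))/(-256264 + (200255 + 113972)/(-39660 + 225048)) = (-9157 + 275929*(251120 + 18072))/(-256264 + 314227/185388) = (-9157 + 275929*269192)/(-256264 + 314227*(1/185388)) = (-9157 + 74277879368)/(-256264 + 314227/185388) = 74277870211/(-47507956205/185388) = 74277870211*(-185388/47507956205) = -13770225802676868/47507956205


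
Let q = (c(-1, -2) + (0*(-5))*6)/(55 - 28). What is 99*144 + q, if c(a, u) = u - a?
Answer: 384911/27 ≈ 14256.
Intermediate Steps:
q = -1/27 (q = ((-2 - 1*(-1)) + (0*(-5))*6)/(55 - 28) = ((-2 + 1) + 0*6)/27 = (-1 + 0)*(1/27) = -1*1/27 = -1/27 ≈ -0.037037)
99*144 + q = 99*144 - 1/27 = 14256 - 1/27 = 384911/27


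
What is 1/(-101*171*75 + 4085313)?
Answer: 1/2789988 ≈ 3.5842e-7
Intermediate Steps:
1/(-101*171*75 + 4085313) = 1/(-17271*75 + 4085313) = 1/(-1295325 + 4085313) = 1/2789988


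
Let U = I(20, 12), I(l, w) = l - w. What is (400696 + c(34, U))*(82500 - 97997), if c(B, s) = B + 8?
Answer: -6210236786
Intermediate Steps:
U = 8 (U = 20 - 1*12 = 20 - 12 = 8)
c(B, s) = 8 + B
(400696 + c(34, U))*(82500 - 97997) = (400696 + (8 + 34))*(82500 - 97997) = (400696 + 42)*(-15497) = 400738*(-15497) = -6210236786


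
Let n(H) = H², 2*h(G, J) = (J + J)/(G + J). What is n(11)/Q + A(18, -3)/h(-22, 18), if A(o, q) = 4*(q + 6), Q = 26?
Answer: 155/78 ≈ 1.9872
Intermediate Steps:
h(G, J) = J/(G + J) (h(G, J) = ((J + J)/(G + J))/2 = ((2*J)/(G + J))/2 = (2*J/(G + J))/2 = J/(G + J))
A(o, q) = 24 + 4*q (A(o, q) = 4*(6 + q) = 24 + 4*q)
n(11)/Q + A(18, -3)/h(-22, 18) = 11²/26 + (24 + 4*(-3))/((18/(-22 + 18))) = 121*(1/26) + (24 - 12)/((18/(-4))) = 121/26 + 12/((18*(-¼))) = 121/26 + 12/(-9/2) = 121/26 + 12*(-2/9) = 121/26 - 8/3 = 155/78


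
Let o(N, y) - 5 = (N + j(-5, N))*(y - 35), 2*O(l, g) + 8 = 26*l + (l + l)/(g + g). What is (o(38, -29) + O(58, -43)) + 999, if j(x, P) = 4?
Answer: -40191/43 ≈ -934.67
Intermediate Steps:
O(l, g) = -4 + 13*l + l/(2*g) (O(l, g) = -4 + (26*l + (l + l)/(g + g))/2 = -4 + (26*l + (2*l)/((2*g)))/2 = -4 + (26*l + (2*l)*(1/(2*g)))/2 = -4 + (26*l + l/g)/2 = -4 + (13*l + l/(2*g)) = -4 + 13*l + l/(2*g))
o(N, y) = 5 + (-35 + y)*(4 + N) (o(N, y) = 5 + (N + 4)*(y - 35) = 5 + (4 + N)*(-35 + y) = 5 + (-35 + y)*(4 + N))
(o(38, -29) + O(58, -43)) + 999 = ((-135 - 35*38 + 4*(-29) + 38*(-29)) + (-4 + 13*58 + (½)*58/(-43))) + 999 = ((-135 - 1330 - 116 - 1102) + (-4 + 754 + (½)*58*(-1/43))) + 999 = (-2683 + (-4 + 754 - 29/43)) + 999 = (-2683 + 32221/43) + 999 = -83148/43 + 999 = -40191/43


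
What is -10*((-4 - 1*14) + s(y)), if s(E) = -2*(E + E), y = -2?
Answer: 100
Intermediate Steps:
s(E) = -4*E
-10*((-4 - 1*14) + s(y)) = -10*((-4 - 1*14) - 4*(-2)) = -10*((-4 - 14) + 8) = -10*(-18 + 8) = -10*(-10) = 100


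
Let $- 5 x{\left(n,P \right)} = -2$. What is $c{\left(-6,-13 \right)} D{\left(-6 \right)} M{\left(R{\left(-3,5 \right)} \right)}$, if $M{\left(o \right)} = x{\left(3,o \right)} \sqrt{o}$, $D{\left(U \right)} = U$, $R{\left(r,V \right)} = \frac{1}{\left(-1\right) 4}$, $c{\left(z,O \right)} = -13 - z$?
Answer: $\frac{42 i}{5} \approx 8.4 i$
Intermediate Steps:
$x{\left(n,P \right)} = \frac{2}{5}$ ($x{\left(n,P \right)} = \left(- \frac{1}{5}\right) \left(-2\right) = \frac{2}{5}$)
$R{\left(r,V \right)} = - \frac{1}{4}$ ($R{\left(r,V \right)} = \frac{1}{-4} = - \frac{1}{4}$)
$M{\left(o \right)} = \frac{2 \sqrt{o}}{5}$
$c{\left(-6,-13 \right)} D{\left(-6 \right)} M{\left(R{\left(-3,5 \right)} \right)} = \left(-13 - -6\right) \left(-6\right) \frac{2 \sqrt{- \frac{1}{4}}}{5} = \left(-13 + 6\right) \left(-6\right) \frac{2 \frac{i}{2}}{5} = \left(-7\right) \left(-6\right) \frac{i}{5} = 42 \frac{i}{5} = \frac{42 i}{5}$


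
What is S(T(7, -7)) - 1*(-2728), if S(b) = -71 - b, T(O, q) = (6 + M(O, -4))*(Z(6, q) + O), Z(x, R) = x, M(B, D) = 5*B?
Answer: 2124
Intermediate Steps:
T(O, q) = (6 + O)*(6 + 5*O) (T(O, q) = (6 + 5*O)*(6 + O) = (6 + O)*(6 + 5*O))
S(T(7, -7)) - 1*(-2728) = (-71 - (36 + 5*7**2 + 36*7)) - 1*(-2728) = (-71 - (36 + 5*49 + 252)) + 2728 = (-71 - (36 + 245 + 252)) + 2728 = (-71 - 1*533) + 2728 = (-71 - 533) + 2728 = -604 + 2728 = 2124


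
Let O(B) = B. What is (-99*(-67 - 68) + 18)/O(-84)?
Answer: -4461/28 ≈ -159.32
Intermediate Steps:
(-99*(-67 - 68) + 18)/O(-84) = (-99*(-67 - 68) + 18)/(-84) = (-99*(-135) + 18)*(-1/84) = (13365 + 18)*(-1/84) = 13383*(-1/84) = -4461/28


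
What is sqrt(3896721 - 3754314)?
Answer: 3*sqrt(15823) ≈ 377.37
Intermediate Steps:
sqrt(3896721 - 3754314) = sqrt(142407) = 3*sqrt(15823)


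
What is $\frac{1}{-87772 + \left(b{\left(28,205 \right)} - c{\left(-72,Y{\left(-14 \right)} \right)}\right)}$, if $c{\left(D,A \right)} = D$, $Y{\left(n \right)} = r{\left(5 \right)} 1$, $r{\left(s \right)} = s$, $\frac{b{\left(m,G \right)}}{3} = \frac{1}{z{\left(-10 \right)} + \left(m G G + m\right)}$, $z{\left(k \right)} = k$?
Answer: $- \frac{1176718}{103198168597} \approx -1.1403 \cdot 10^{-5}$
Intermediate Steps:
$b{\left(m,G \right)} = \frac{3}{-10 + m + m G^{2}}$ ($b{\left(m,G \right)} = \frac{3}{-10 + \left(m G G + m\right)} = \frac{3}{-10 + \left(G m G + m\right)} = \frac{3}{-10 + \left(m G^{2} + m\right)} = \frac{3}{-10 + \left(m + m G^{2}\right)} = \frac{3}{-10 + m + m G^{2}}$)
$Y{\left(n \right)} = 5$ ($Y{\left(n \right)} = 5 \cdot 1 = 5$)
$\frac{1}{-87772 + \left(b{\left(28,205 \right)} - c{\left(-72,Y{\left(-14 \right)} \right)}\right)} = \frac{1}{-87772 + \left(\frac{3}{-10 + 28 + 28 \cdot 205^{2}} - -72\right)} = \frac{1}{-87772 + \left(\frac{3}{-10 + 28 + 28 \cdot 42025} + 72\right)} = \frac{1}{-87772 + \left(\frac{3}{-10 + 28 + 1176700} + 72\right)} = \frac{1}{-87772 + \left(\frac{3}{1176718} + 72\right)} = \frac{1}{-87772 + \frac{84723699}{1176718}} = \frac{1}{- \frac{103198168597}{1176718}} = - \frac{1176718}{103198168597}$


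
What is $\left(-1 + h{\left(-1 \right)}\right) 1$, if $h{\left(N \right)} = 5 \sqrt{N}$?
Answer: $-1 + 5 i \approx -1.0 + 5.0 i$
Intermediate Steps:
$\left(-1 + h{\left(-1 \right)}\right) 1 = \left(-1 + 5 \sqrt{-1}\right) 1 = \left(-1 + 5 i\right) 1 = -1 + 5 i$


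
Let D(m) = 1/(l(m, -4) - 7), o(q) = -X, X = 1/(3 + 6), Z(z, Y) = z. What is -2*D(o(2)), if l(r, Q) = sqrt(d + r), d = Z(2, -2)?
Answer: 63/212 + 3*sqrt(17)/212 ≈ 0.35552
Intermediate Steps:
d = 2
l(r, Q) = sqrt(2 + r)
X = 1/9 ≈ 0.11111
o(q) = -1/9 (o(q) = -1*1/9 = -1/9)
D(m) = 1/(-7 + sqrt(2 + m)) (D(m) = 1/(sqrt(2 + m) - 7) = 1/(-7 + sqrt(2 + m)))
-2*D(o(2)) = -2/(-7 + sqrt(2 - 1/9)) = -2/(-7 + sqrt(17/9)) = -2/(-7 + sqrt(17)/3)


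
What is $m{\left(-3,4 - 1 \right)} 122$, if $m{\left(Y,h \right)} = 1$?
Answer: $122$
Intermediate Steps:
$m{\left(-3,4 - 1 \right)} 122 = 1 \cdot 122 = 122$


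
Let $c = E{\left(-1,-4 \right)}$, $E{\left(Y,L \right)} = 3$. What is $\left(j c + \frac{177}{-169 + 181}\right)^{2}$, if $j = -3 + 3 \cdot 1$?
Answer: $\frac{3481}{16} \approx 217.56$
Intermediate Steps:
$j = 0$ ($j = -3 + 3 = 0$)
$c = 3$
$\left(j c + \frac{177}{-169 + 181}\right)^{2} = \left(0 \cdot 3 + \frac{177}{-169 + 181}\right)^{2} = \left(0 + \frac{177}{12}\right)^{2} = \left(0 + 177 \cdot \frac{1}{12}\right)^{2} = \left(0 + \frac{59}{4}\right)^{2} = \left(\frac{59}{4}\right)^{2} = \frac{3481}{16}$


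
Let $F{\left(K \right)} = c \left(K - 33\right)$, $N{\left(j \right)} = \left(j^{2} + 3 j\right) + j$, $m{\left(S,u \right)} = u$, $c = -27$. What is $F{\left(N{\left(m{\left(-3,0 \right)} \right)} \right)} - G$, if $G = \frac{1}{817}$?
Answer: $\frac{727946}{817} \approx 891.0$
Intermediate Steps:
$N{\left(j \right)} = j^{2} + 4 j$
$F{\left(K \right)} = 891 - 27 K$ ($F{\left(K \right)} = - 27 \left(K - 33\right) = - 27 \left(-33 + K\right) = 891 - 27 K$)
$G = \frac{1}{817} \approx 0.001224$
$F{\left(N{\left(m{\left(-3,0 \right)} \right)} \right)} - G = \left(891 - 27 \cdot 0 \left(4 + 0\right)\right) - \frac{1}{817} = \left(891 - 27 \cdot 0 \cdot 4\right) - \frac{1}{817} = \left(891 - 0\right) - \frac{1}{817} = \left(891 + 0\right) - \frac{1}{817} = 891 - \frac{1}{817} = \frac{727946}{817}$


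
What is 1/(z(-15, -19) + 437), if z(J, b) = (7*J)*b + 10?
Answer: 1/2442 ≈ 0.00040950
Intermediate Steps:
z(J, b) = 10 + 7*J*b (z(J, b) = 7*J*b + 10 = 10 + 7*J*b)
1/(z(-15, -19) + 437) = 1/((10 + 7*(-15)*(-19)) + 437) = 1/((10 + 1995) + 437) = 1/(2005 + 437) = 1/2442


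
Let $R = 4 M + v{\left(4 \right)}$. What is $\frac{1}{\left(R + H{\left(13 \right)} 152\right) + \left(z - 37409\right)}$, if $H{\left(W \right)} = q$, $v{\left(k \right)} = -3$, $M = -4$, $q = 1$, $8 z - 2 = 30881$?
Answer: $- \frac{8}{267325} \approx -2.9926 \cdot 10^{-5}$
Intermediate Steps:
$z = \frac{30883}{8}$ ($z = \frac{1}{4} + \frac{1}{8} \cdot 30881 = \frac{1}{4} + \frac{30881}{8} = \frac{30883}{8} \approx 3860.4$)
$H{\left(W \right)} = 1$
$R = -19$ ($R = 4 \left(-4\right) - 3 = -16 - 3 = -19$)
$\frac{1}{\left(R + H{\left(13 \right)} 152\right) + \left(z - 37409\right)} = \frac{1}{\left(-19 + 1 \cdot 152\right) + \left(\frac{30883}{8} - 37409\right)} = \frac{1}{\left(-19 + 152\right) + \left(\frac{30883}{8} - 37409\right)} = \frac{1}{133 - \frac{268389}{8}} = \frac{1}{- \frac{267325}{8}} = - \frac{8}{267325}$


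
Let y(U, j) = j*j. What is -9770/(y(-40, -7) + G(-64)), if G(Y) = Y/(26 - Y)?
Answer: -439650/2173 ≈ -202.32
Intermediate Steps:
y(U, j) = j²
-9770/(y(-40, -7) + G(-64)) = -9770/((-7)² - 1*(-64)/(-26 - 64)) = -9770/(49 - 1*(-64)/(-90)) = -9770/(49 - 1*(-64)*(-1/90)) = -9770/(49 - 32/45) = -9770/2173/45 = -9770*45/2173 = -439650/2173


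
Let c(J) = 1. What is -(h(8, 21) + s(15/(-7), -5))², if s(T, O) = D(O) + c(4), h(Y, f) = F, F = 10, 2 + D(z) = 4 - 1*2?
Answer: -121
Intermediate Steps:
D(z) = 0 (D(z) = -2 + (4 - 1*2) = -2 + (4 - 2) = -2 + 2 = 0)
h(Y, f) = 10
s(T, O) = 1 (s(T, O) = 0 + 1 = 1)
-(h(8, 21) + s(15/(-7), -5))² = -(10 + 1)² = -1*11² = -1*121 = -121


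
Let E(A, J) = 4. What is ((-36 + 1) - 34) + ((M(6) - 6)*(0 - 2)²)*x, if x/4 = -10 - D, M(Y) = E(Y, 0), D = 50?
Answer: 1851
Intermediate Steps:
M(Y) = 4
x = -240 (x = 4*(-10 - 1*50) = 4*(-10 - 50) = 4*(-60) = -240)
((-36 + 1) - 34) + ((M(6) - 6)*(0 - 2)²)*x = ((-36 + 1) - 34) + ((4 - 6)*(0 - 2)²)*(-240) = (-35 - 34) - 2*(-2)²*(-240) = -69 - 2*4*(-240) = -69 - 8*(-240) = -69 + 1920 = 1851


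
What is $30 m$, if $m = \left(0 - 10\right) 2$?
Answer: $-600$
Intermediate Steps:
$m = -20$ ($m = \left(-10\right) 2 = -20$)
$30 m = 30 \left(-20\right) = -600$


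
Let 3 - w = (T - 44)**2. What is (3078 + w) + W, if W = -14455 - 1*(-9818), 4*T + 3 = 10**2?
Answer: -31137/16 ≈ -1946.1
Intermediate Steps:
T = 97/4 (T = -3/4 + (1/4)*10**2 = -3/4 + (1/4)*100 = -3/4 + 25 = 97/4 ≈ 24.250)
W = -4637 (W = -14455 + 9818 = -4637)
w = -6193/16 (w = 3 - (97/4 - 44)**2 = 3 - (-79/4)**2 = 3 - 1*6241/16 = 3 - 6241/16 = -6193/16 ≈ -387.06)
(3078 + w) + W = (3078 - 6193/16) - 4637 = 43055/16 - 4637 = -31137/16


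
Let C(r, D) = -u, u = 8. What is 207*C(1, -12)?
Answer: -1656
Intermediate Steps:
C(r, D) = -8 (C(r, D) = -1*8 = -8)
207*C(1, -12) = 207*(-8) = -1656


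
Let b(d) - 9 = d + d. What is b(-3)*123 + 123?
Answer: 492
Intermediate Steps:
b(d) = 9 + 2*d (b(d) = 9 + (d + d) = 9 + 2*d)
b(-3)*123 + 123 = (9 + 2*(-3))*123 + 123 = (9 - 6)*123 + 123 = 3*123 + 123 = 369 + 123 = 492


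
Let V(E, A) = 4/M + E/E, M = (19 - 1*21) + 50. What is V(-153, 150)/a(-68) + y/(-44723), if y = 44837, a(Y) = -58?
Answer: -31787951/31127208 ≈ -1.0212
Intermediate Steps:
M = 48 (M = (19 - 21) + 50 = -2 + 50 = 48)
V(E, A) = 13/12 (V(E, A) = 4/48 + E/E = 4*(1/48) + 1 = 1/12 + 1 = 13/12)
V(-153, 150)/a(-68) + y/(-44723) = (13/12)/(-58) + 44837/(-44723) = (13/12)*(-1/58) + 44837*(-1/44723) = -13/696 - 44837/44723 = -31787951/31127208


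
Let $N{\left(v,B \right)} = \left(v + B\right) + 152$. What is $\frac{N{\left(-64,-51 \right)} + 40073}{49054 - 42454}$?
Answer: $\frac{1337}{220} \approx 6.0773$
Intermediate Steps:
$N{\left(v,B \right)} = 152 + B + v$ ($N{\left(v,B \right)} = \left(B + v\right) + 152 = 152 + B + v$)
$\frac{N{\left(-64,-51 \right)} + 40073}{49054 - 42454} = \frac{\left(152 - 51 - 64\right) + 40073}{49054 - 42454} = \frac{37 + 40073}{6600} = 40110 \cdot \frac{1}{6600} = \frac{1337}{220}$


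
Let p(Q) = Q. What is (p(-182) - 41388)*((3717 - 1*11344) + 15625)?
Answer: -332476860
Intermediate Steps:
(p(-182) - 41388)*((3717 - 1*11344) + 15625) = (-182 - 41388)*((3717 - 1*11344) + 15625) = -41570*((3717 - 11344) + 15625) = -41570*(-7627 + 15625) = -41570*7998 = -332476860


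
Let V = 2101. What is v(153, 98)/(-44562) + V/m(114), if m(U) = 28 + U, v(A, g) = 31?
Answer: 23405090/1581951 ≈ 14.795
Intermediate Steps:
v(153, 98)/(-44562) + V/m(114) = 31/(-44562) + 2101/(28 + 114) = 31*(-1/44562) + 2101/142 = -31/44562 + 2101*(1/142) = -31/44562 + 2101/142 = 23405090/1581951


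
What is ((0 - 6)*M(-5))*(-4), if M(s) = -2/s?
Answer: 48/5 ≈ 9.6000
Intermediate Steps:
((0 - 6)*M(-5))*(-4) = ((0 - 6)*(-2/(-5)))*(-4) = -(-12)*(-1)/5*(-4) = -6*2/5*(-4) = -12/5*(-4) = 48/5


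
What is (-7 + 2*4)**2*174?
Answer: 174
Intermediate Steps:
(-7 + 2*4)**2*174 = (-7 + 8)**2*174 = 1**2*174 = 1*174 = 174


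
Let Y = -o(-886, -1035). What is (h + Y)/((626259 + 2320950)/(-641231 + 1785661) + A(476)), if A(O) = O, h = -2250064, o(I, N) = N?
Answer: -2573856258470/547695889 ≈ -4699.4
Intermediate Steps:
Y = 1035 (Y = -1*(-1035) = 1035)
(h + Y)/((626259 + 2320950)/(-641231 + 1785661) + A(476)) = (-2250064 + 1035)/((626259 + 2320950)/(-641231 + 1785661) + 476) = -2249029/(2947209/1144430 + 476) = -2249029/547695889/1144430 = -2249029*1144430/547695889 = -2573856258470/547695889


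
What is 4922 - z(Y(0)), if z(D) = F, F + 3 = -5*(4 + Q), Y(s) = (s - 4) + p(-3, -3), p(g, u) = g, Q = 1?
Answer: 4950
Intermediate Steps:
Y(s) = -7 + s (Y(s) = (s - 4) - 3 = (-4 + s) - 3 = -7 + s)
F = -28 (F = -3 - 5*(4 + 1) = -3 - 5*5 = -3 - 25 = -28)
z(D) = -28
4922 - z(Y(0)) = 4922 - 1*(-28) = 4922 + 28 = 4950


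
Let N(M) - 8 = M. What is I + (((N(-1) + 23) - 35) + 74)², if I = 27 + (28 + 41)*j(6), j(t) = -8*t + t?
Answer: 1890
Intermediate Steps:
j(t) = -7*t
N(M) = 8 + M
I = -2871 (I = 27 + (28 + 41)*(-7*6) = 27 + 69*(-42) = 27 - 2898 = -2871)
I + (((N(-1) + 23) - 35) + 74)² = -2871 + ((((8 - 1) + 23) - 35) + 74)² = -2871 + (((7 + 23) - 35) + 74)² = -2871 + ((30 - 35) + 74)² = -2871 + (-5 + 74)² = -2871 + 69² = -2871 + 4761 = 1890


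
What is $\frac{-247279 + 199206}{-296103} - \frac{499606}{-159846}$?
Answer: $\frac{8645506232}{2629493341} \approx 3.2879$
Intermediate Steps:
$\frac{-247279 + 199206}{-296103} - \frac{499606}{-159846} = \left(-48073\right) \left(- \frac{1}{296103}\right) - - \frac{249803}{79923} = \frac{48073}{296103} + \frac{249803}{79923} = \frac{8645506232}{2629493341}$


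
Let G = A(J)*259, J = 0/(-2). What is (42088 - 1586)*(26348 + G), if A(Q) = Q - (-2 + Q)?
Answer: 1088126732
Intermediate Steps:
J = 0 (J = 0*(-1/2) = 0)
A(Q) = 2 (A(Q) = Q + (2 - Q) = 2)
G = 518 (G = 2*259 = 518)
(42088 - 1586)*(26348 + G) = (42088 - 1586)*(26348 + 518) = 40502*26866 = 1088126732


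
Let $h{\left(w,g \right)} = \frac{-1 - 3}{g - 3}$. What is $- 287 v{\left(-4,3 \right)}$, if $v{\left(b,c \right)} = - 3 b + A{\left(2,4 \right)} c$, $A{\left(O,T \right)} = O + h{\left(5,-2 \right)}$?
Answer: $- \frac{29274}{5} \approx -5854.8$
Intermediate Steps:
$h{\left(w,g \right)} = - \frac{4}{-3 + g}$
$A{\left(O,T \right)} = \frac{4}{5} + O$ ($A{\left(O,T \right)} = O - \frac{4}{-3 - 2} = O - \frac{4}{-5} = O - - \frac{4}{5} = O + \frac{4}{5} = \frac{4}{5} + O$)
$v{\left(b,c \right)} = - 3 b + \frac{14 c}{5}$ ($v{\left(b,c \right)} = - 3 b + \left(\frac{4}{5} + 2\right) c = - 3 b + \frac{14 c}{5}$)
$- 287 v{\left(-4,3 \right)} = - 287 \left(\left(-3\right) \left(-4\right) + \frac{14}{5} \cdot 3\right) = - 287 \left(12 + \frac{42}{5}\right) = \left(-287\right) \frac{102}{5} = - \frac{29274}{5}$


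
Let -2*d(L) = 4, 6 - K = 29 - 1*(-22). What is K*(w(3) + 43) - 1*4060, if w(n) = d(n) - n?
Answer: -5770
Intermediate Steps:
K = -45 (K = 6 - (29 - 1*(-22)) = 6 - (29 + 22) = 6 - 1*51 = 6 - 51 = -45)
d(L) = -2 (d(L) = -½*4 = -2)
w(n) = -2 - n
K*(w(3) + 43) - 1*4060 = -45*((-2 - 1*3) + 43) - 1*4060 = -45*((-2 - 3) + 43) - 4060 = -45*(-5 + 43) - 4060 = -45*38 - 4060 = -1710 - 4060 = -5770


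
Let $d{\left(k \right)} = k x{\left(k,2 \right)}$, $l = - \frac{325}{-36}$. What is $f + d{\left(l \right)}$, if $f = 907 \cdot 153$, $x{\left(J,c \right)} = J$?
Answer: $\frac{179952841}{1296} \approx 1.3885 \cdot 10^{5}$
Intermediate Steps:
$l = \frac{325}{36}$ ($l = \left(-325\right) \left(- \frac{1}{36}\right) = \frac{325}{36} \approx 9.0278$)
$d{\left(k \right)} = k^{2}$ ($d{\left(k \right)} = k k = k^{2}$)
$f = 138771$
$f + d{\left(l \right)} = 138771 + \left(\frac{325}{36}\right)^{2} = 138771 + \frac{105625}{1296} = \frac{179952841}{1296}$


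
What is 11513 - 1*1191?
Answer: 10322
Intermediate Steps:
11513 - 1*1191 = 11513 - 1191 = 10322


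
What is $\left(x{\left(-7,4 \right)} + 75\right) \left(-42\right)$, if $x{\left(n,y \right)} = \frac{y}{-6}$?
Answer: $-3122$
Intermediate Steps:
$x{\left(n,y \right)} = - \frac{y}{6}$ ($x{\left(n,y \right)} = y \left(- \frac{1}{6}\right) = - \frac{y}{6}$)
$\left(x{\left(-7,4 \right)} + 75\right) \left(-42\right) = \left(\left(- \frac{1}{6}\right) 4 + 75\right) \left(-42\right) = \left(- \frac{2}{3} + 75\right) \left(-42\right) = \frac{223}{3} \left(-42\right) = -3122$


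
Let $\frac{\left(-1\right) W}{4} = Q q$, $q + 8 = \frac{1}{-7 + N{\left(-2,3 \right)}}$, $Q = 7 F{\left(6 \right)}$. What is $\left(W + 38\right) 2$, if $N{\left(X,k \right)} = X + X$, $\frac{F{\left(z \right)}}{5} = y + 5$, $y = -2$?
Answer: $\frac{75596}{11} \approx 6872.4$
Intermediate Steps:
$F{\left(z \right)} = 15$ ($F{\left(z \right)} = 5 \left(-2 + 5\right) = 5 \cdot 3 = 15$)
$N{\left(X,k \right)} = 2 X$
$Q = 105$ ($Q = 7 \cdot 15 = 105$)
$q = - \frac{89}{11}$ ($q = -8 + \frac{1}{-7 + 2 \left(-2\right)} = -8 + \frac{1}{-7 - 4} = -8 + \frac{1}{-11} = -8 - \frac{1}{11} = - \frac{89}{11} \approx -8.0909$)
$W = \frac{37380}{11}$ ($W = - 4 \cdot 105 \left(- \frac{89}{11}\right) = \left(-4\right) \left(- \frac{9345}{11}\right) = \frac{37380}{11} \approx 3398.2$)
$\left(W + 38\right) 2 = \left(\frac{37380}{11} + 38\right) 2 = \frac{37798}{11} \cdot 2 = \frac{75596}{11}$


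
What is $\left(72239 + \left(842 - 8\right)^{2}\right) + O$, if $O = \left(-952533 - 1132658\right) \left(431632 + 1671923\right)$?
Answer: $-4386313186210$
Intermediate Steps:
$O = -4386313954005$ ($O = \left(-2085191\right) 2103555 = -4386313954005$)
$\left(72239 + \left(842 - 8\right)^{2}\right) + O = \left(72239 + \left(842 - 8\right)^{2}\right) - 4386313954005 = \left(72239 + 834^{2}\right) - 4386313954005 = \left(72239 + 695556\right) - 4386313954005 = 767795 - 4386313954005 = -4386313186210$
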